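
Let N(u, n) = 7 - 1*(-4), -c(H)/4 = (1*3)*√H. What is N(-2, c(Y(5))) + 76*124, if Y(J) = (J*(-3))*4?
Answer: 9435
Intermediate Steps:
Y(J) = -12*J (Y(J) = -3*J*4 = -12*J)
c(H) = -12*√H (c(H) = -4*1*3*√H = -12*√H)
N(u, n) = 11 (N(u, n) = 7 + 4 = 11)
N(-2, c(Y(5))) + 76*124 = 11 + 76*124 = 11 + 9424 = 9435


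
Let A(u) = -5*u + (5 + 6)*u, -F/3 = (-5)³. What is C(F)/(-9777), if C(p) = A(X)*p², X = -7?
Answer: 1968750/3259 ≈ 604.10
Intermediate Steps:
F = 375 (F = -3*(-5)³ = -3*(-125) = 375)
A(u) = 6*u (A(u) = -5*u + 11*u = 6*u)
C(p) = -42*p² (C(p) = (6*(-7))*p² = -42*p²)
C(F)/(-9777) = -42*375²/(-9777) = -42*140625*(-1/9777) = -5906250*(-1/9777) = 1968750/3259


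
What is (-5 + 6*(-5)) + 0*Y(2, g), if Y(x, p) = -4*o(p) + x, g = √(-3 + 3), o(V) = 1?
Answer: -35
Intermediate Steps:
g = 0 (g = √0 = 0)
Y(x, p) = -4 + x (Y(x, p) = -4*1 + x = -4 + x)
(-5 + 6*(-5)) + 0*Y(2, g) = (-5 + 6*(-5)) + 0*(-4 + 2) = (-5 - 30) + 0*(-2) = -35 + 0 = -35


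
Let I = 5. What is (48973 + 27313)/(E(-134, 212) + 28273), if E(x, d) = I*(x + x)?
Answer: 76286/26933 ≈ 2.8324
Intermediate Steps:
E(x, d) = 10*x (E(x, d) = 5*(x + x) = 5*(2*x) = 10*x)
(48973 + 27313)/(E(-134, 212) + 28273) = (48973 + 27313)/(10*(-134) + 28273) = 76286/(-1340 + 28273) = 76286/26933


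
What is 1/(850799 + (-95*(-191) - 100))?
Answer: 1/868844 ≈ 1.1510e-6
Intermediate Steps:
1/(850799 + (-95*(-191) - 100)) = 1/(850799 + (18145 - 100)) = 1/(850799 + 18045) = 1/868844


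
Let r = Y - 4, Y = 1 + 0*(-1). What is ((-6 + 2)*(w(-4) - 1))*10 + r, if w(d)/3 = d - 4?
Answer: 997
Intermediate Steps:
w(d) = -12 + 3*d (w(d) = 3*(d - 4) = 3*(-4 + d) = -12 + 3*d)
Y = 1 (Y = 1 + 0 = 1)
r = -3 (r = 1 - 4 = -3)
((-6 + 2)*(w(-4) - 1))*10 + r = ((-6 + 2)*((-12 + 3*(-4)) - 1))*10 - 3 = -4*((-12 - 12) - 1)*10 - 3 = -4*(-24 - 1)*10 - 3 = -4*(-25)*10 - 3 = 100*10 - 3 = 1000 - 3 = 997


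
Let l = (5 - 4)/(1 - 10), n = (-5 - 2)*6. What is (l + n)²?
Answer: 143641/81 ≈ 1773.3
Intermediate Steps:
n = -42 (n = -7*6 = -42)
l = -⅑ (l = 1/(-9) = 1*(-⅑) = -⅑ ≈ -0.11111)
(l + n)² = (-⅑ - 42)² = (-379/9)² = 143641/81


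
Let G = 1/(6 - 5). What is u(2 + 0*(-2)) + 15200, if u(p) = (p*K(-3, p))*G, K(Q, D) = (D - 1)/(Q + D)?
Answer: 15198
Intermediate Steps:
K(Q, D) = (-1 + D)/(D + Q)
G = 1 (G = 1/1 = 1)
u(p) = p*(-1 + p)/(-3 + p) (u(p) = (p*((-1 + p)/(p - 3)))*1 = (p*((-1 + p)/(-3 + p)))*1 = (p*(-1 + p)/(-3 + p))*1 = p*(-1 + p)/(-3 + p))
u(2 + 0*(-2)) + 15200 = (2 + 0*(-2))*(-1 + (2 + 0*(-2)))/(-3 + (2 + 0*(-2))) + 15200 = (2 + 0)*(-1 + (2 + 0))/(-3 + (2 + 0)) + 15200 = 2*(-1 + 2)/(-3 + 2) + 15200 = 2*1/(-1) + 15200 = 2*(-1)*1 + 15200 = -2 + 15200 = 15198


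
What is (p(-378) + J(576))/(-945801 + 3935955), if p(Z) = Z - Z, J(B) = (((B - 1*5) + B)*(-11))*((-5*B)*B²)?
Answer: 2009288540160/498359 ≈ 4.0318e+6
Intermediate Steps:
J(B) = -5*B³*(55 - 22*B) (J(B) = (((B - 5) + B)*(-11))*(-5*B³) = (((-5 + B) + B)*(-11))*(-5*B³) = ((-5 + 2*B)*(-11))*(-5*B³) = (55 - 22*B)*(-5*B³) = -5*B³*(55 - 22*B))
p(Z) = 0
(p(-378) + J(576))/(-945801 + 3935955) = (0 + 576³*(-275 + 110*576))/(-945801 + 3935955) = (0 + 191102976*(-275 + 63360))/2990154 = (0 + 191102976*63085)*(1/2990154) = (0 + 12055731240960)*(1/2990154) = 12055731240960*(1/2990154) = 2009288540160/498359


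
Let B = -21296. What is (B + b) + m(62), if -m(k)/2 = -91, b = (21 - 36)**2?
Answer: -20889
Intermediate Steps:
b = 225 (b = (-15)**2 = 225)
m(k) = 182 (m(k) = -2*(-91) = 182)
(B + b) + m(62) = (-21296 + 225) + 182 = -21071 + 182 = -20889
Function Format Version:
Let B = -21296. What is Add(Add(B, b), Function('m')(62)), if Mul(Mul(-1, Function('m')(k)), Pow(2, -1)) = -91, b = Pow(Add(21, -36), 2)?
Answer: -20889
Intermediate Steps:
b = 225 (b = Pow(-15, 2) = 225)
Function('m')(k) = 182 (Function('m')(k) = Mul(-2, -91) = 182)
Add(Add(B, b), Function('m')(62)) = Add(Add(-21296, 225), 182) = Add(-21071, 182) = -20889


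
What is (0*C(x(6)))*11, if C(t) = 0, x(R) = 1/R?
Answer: 0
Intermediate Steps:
x(R) = 1/R
(0*C(x(6)))*11 = (0*0)*11 = 0*11 = 0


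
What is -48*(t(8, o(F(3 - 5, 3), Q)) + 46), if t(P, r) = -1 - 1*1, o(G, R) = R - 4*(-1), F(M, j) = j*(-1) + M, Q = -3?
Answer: -2112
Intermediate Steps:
F(M, j) = M - j (F(M, j) = -j + M = M - j)
o(G, R) = 4 + R (o(G, R) = R + 4 = 4 + R)
t(P, r) = -2 (t(P, r) = -1 - 1 = -2)
-48*(t(8, o(F(3 - 5, 3), Q)) + 46) = -48*(-2 + 46) = -48*44 = -2112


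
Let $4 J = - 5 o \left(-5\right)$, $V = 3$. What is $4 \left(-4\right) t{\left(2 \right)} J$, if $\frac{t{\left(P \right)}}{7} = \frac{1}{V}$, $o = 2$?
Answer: $- \frac{1400}{3} \approx -466.67$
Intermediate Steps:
$J = \frac{25}{2}$ ($J = \frac{\left(-5\right) 2 \left(-5\right)}{4} = \frac{\left(-10\right) \left(-5\right)}{4} = \frac{1}{4} \cdot 50 = \frac{25}{2} \approx 12.5$)
$t{\left(P \right)} = \frac{7}{3}$
$4 \left(-4\right) t{\left(2 \right)} J = 4 \left(-4\right) \frac{7}{3} \cdot \frac{25}{2} = \left(-16\right) \frac{7}{3} \cdot \frac{25}{2} = \left(- \frac{112}{3}\right) \frac{25}{2} = - \frac{1400}{3}$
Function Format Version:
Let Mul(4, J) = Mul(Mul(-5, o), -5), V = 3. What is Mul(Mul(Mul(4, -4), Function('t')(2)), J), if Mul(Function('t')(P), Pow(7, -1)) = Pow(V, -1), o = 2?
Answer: Rational(-1400, 3) ≈ -466.67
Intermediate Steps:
J = Rational(25, 2) (J = Mul(Rational(1, 4), Mul(Mul(-5, 2), -5)) = Mul(Rational(1, 4), Mul(-10, -5)) = Mul(Rational(1, 4), 50) = Rational(25, 2) ≈ 12.500)
Function('t')(P) = Rational(7, 3) (Function('t')(P) = Mul(7, Pow(3, -1)) = Mul(7, Rational(1, 3)) = Rational(7, 3))
Mul(Mul(Mul(4, -4), Function('t')(2)), J) = Mul(Mul(Mul(4, -4), Rational(7, 3)), Rational(25, 2)) = Mul(Mul(-16, Rational(7, 3)), Rational(25, 2)) = Mul(Rational(-112, 3), Rational(25, 2)) = Rational(-1400, 3)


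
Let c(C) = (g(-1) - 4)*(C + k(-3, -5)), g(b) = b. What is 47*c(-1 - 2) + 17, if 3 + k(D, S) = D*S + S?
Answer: -923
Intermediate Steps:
k(D, S) = -3 + S + D*S (k(D, S) = -3 + (D*S + S) = -3 + (S + D*S) = -3 + S + D*S)
c(C) = -35 - 5*C (c(C) = (-1 - 4)*(C + (-3 - 5 - 3*(-5))) = -5*(C + (-3 - 5 + 15)) = -5*(C + 7) = -5*(7 + C) = -35 - 5*C)
47*c(-1 - 2) + 17 = 47*(-35 - 5*(-1 - 2)) + 17 = 47*(-35 - 5*(-3)) + 17 = 47*(-35 + 15) + 17 = 47*(-20) + 17 = -940 + 17 = -923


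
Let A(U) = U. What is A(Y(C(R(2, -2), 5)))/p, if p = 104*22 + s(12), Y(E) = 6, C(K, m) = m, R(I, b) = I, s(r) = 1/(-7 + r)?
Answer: 30/11441 ≈ 0.0026221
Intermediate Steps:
p = 11441/5 (p = 104*22 + 1/(-7 + 12) = 2288 + 1/5 = 2288 + ⅕ = 11441/5 ≈ 2288.2)
A(Y(C(R(2, -2), 5)))/p = 6/(11441/5) = 6*(5/11441) = 30/11441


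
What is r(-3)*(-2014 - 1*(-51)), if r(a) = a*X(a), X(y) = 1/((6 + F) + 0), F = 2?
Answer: 5889/8 ≈ 736.13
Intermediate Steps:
X(y) = ⅛ (X(y) = 1/((6 + 2) + 0) = 1/(8 + 0) = 1/8 = ⅛)
r(a) = a/8 (r(a) = a*(⅛) = a/8)
r(-3)*(-2014 - 1*(-51)) = ((⅛)*(-3))*(-2014 - 1*(-51)) = -3*(-2014 + 51)/8 = -3/8*(-1963) = 5889/8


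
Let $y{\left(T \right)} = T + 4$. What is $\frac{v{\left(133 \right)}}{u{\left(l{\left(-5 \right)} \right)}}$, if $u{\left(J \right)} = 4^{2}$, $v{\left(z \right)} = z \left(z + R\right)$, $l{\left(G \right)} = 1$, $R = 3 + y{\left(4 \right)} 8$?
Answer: $\frac{3325}{2} \approx 1662.5$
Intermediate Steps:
$y{\left(T \right)} = 4 + T$
$R = 67$ ($R = 3 + \left(4 + 4\right) 8 = 3 + 8 \cdot 8 = 3 + 64 = 67$)
$v{\left(z \right)} = z \left(67 + z\right)$ ($v{\left(z \right)} = z \left(z + 67\right) = z \left(67 + z\right)$)
$u{\left(J \right)} = 16$
$\frac{v{\left(133 \right)}}{u{\left(l{\left(-5 \right)} \right)}} = \frac{133 \left(67 + 133\right)}{16} = 133 \cdot 200 \cdot \frac{1}{16} = 26600 \cdot \frac{1}{16} = \frac{3325}{2}$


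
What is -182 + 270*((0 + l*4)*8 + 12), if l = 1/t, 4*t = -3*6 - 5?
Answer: 35774/23 ≈ 1555.4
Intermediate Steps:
t = -23/4 (t = (-3*6 - 5)/4 = (-18 - 5)/4 = (1/4)*(-23) = -23/4 ≈ -5.7500)
l = -4/23 (l = 1/(-23/4) = -4/23 ≈ -0.17391)
-182 + 270*((0 + l*4)*8 + 12) = -182 + 270*((0 - 4/23*4)*8 + 12) = -182 + 270*((0 - 16/23)*8 + 12) = -182 + 270*(-16/23*8 + 12) = -182 + 270*(-128/23 + 12) = -182 + 270*(148/23) = -182 + 39960/23 = 35774/23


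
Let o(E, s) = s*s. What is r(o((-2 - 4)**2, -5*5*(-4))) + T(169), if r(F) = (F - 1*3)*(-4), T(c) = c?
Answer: -39819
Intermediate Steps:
o(E, s) = s**2
r(F) = 12 - 4*F (r(F) = (F - 3)*(-4) = (-3 + F)*(-4) = 12 - 4*F)
r(o((-2 - 4)**2, -5*5*(-4))) + T(169) = (12 - 4*(-5*5*(-4))**2) + 169 = (12 - 4*(-25*(-4))**2) + 169 = (12 - 4*100**2) + 169 = (12 - 4*10000) + 169 = (12 - 40000) + 169 = -39988 + 169 = -39819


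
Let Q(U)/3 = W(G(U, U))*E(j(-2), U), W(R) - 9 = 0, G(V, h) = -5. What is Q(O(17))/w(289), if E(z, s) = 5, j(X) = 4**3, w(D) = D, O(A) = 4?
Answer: 135/289 ≈ 0.46713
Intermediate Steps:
j(X) = 64
W(R) = 9 (W(R) = 9 + 0 = 9)
Q(U) = 135 (Q(U) = 3*(9*5) = 3*45 = 135)
Q(O(17))/w(289) = 135/289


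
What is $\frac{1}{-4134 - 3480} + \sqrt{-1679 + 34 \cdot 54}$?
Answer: $- \frac{1}{7614} + \sqrt{157} \approx 12.53$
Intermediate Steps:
$\frac{1}{-4134 - 3480} + \sqrt{-1679 + 34 \cdot 54} = \frac{1}{-7614} + \sqrt{-1679 + 1836} = - \frac{1}{7614} + \sqrt{157}$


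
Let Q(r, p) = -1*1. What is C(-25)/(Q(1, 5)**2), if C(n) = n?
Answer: -25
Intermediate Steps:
Q(r, p) = -1
C(-25)/(Q(1, 5)**2) = -25/((-1)**2) = -25/1 = -25*1 = -25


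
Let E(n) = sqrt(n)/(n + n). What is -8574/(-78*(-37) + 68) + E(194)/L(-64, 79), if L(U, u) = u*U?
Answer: -4287/1477 - sqrt(194)/1961728 ≈ -2.9025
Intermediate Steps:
L(U, u) = U*u
E(n) = 1/(2*sqrt(n)) (E(n) = sqrt(n)/((2*n)) = (1/(2*n))*sqrt(n) = 1/(2*sqrt(n)))
-8574/(-78*(-37) + 68) + E(194)/L(-64, 79) = -8574/(-78*(-37) + 68) + (1/(2*sqrt(194)))/((-64*79)) = -8574/(2886 + 68) + ((sqrt(194)/194)/2)/(-5056) = -8574/2954 + (sqrt(194)/388)*(-1/5056) = -8574*1/2954 - sqrt(194)/1961728 = -4287/1477 - sqrt(194)/1961728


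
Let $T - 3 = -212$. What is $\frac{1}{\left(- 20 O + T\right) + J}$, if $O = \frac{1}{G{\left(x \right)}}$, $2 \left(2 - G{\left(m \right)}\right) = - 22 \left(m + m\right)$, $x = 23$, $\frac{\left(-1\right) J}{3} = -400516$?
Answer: $\frac{127}{152570048} \approx 8.324 \cdot 10^{-7}$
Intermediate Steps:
$J = 1201548$ ($J = \left(-3\right) \left(-400516\right) = 1201548$)
$T = -209$ ($T = 3 - 212 = -209$)
$G{\left(m \right)} = 2 + 22 m$ ($G{\left(m \right)} = 2 - \frac{\left(-22\right) \left(m + m\right)}{2} = 2 - \frac{\left(-22\right) 2 m}{2} = 2 - \frac{\left(-44\right) m}{2} = 2 + 22 m$)
$O = \frac{1}{508}$ ($O = \frac{1}{2 + 22 \cdot 23} = \frac{1}{2 + 506} = \frac{1}{508} \approx 0.0019685$)
$\frac{1}{\left(- 20 O + T\right) + J} = \frac{1}{\left(\left(-20\right) \frac{1}{508} - 209\right) + 1201548} = \frac{1}{\left(- \frac{5}{127} - 209\right) + 1201548} = \frac{1}{- \frac{26548}{127} + 1201548} = \frac{1}{\frac{152570048}{127}} = \frac{127}{152570048}$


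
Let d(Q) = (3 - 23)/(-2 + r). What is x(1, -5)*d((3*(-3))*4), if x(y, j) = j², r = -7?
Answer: 500/9 ≈ 55.556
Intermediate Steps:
d(Q) = 20/9 (d(Q) = (3 - 23)/(-2 - 7) = -20/(-9) = -20*(-⅑) = 20/9)
x(1, -5)*d((3*(-3))*4) = (-5)²*(20/9) = 25*(20/9) = 500/9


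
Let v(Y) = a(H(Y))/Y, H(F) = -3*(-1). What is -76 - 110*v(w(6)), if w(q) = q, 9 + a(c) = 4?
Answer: 47/3 ≈ 15.667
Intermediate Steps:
H(F) = 3
a(c) = -5 (a(c) = -9 + 4 = -5)
v(Y) = -5/Y
-76 - 110*v(w(6)) = -76 - (-550)/6 = -76 - 110*(-⅚) = -76 + 275/3 = 47/3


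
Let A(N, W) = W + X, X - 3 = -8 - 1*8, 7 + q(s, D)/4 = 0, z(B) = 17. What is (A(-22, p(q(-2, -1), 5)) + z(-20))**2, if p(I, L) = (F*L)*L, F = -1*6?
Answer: 21316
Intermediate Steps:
F = -6
q(s, D) = -28 (q(s, D) = -28 + 4*0 = -28 + 0 = -28)
p(I, L) = -6*L**2 (p(I, L) = (-6*L)*L = -6*L**2)
X = -13 (X = 3 + (-8 - 1*8) = 3 + (-8 - 8) = 3 - 16 = -13)
A(N, W) = -13 + W (A(N, W) = W - 13 = -13 + W)
(A(-22, p(q(-2, -1), 5)) + z(-20))**2 = ((-13 - 6*5**2) + 17)**2 = ((-13 - 6*25) + 17)**2 = ((-13 - 150) + 17)**2 = (-163 + 17)**2 = (-146)**2 = 21316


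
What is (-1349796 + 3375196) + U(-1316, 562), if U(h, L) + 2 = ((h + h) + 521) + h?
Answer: 2021971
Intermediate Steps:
U(h, L) = 519 + 3*h (U(h, L) = -2 + (((h + h) + 521) + h) = -2 + ((2*h + 521) + h) = -2 + ((521 + 2*h) + h) = -2 + (521 + 3*h) = 519 + 3*h)
(-1349796 + 3375196) + U(-1316, 562) = (-1349796 + 3375196) + (519 + 3*(-1316)) = 2025400 + (519 - 3948) = 2025400 - 3429 = 2021971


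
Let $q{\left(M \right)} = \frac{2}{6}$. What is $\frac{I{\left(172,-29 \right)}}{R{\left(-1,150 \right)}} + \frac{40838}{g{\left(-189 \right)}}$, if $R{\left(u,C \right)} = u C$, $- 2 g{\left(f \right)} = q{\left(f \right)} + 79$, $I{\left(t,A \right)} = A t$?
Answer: $- \frac{1270252}{1275} \approx -996.28$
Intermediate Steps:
$q{\left(M \right)} = \frac{1}{3}$ ($q{\left(M \right)} = 2 \cdot \frac{1}{6} = \frac{1}{3}$)
$g{\left(f \right)} = - \frac{119}{3}$ ($g{\left(f \right)} = - \frac{\frac{1}{3} + 79}{2} = \left(- \frac{1}{2}\right) \frac{238}{3} = - \frac{119}{3}$)
$R{\left(u,C \right)} = C u$
$\frac{I{\left(172,-29 \right)}}{R{\left(-1,150 \right)}} + \frac{40838}{g{\left(-189 \right)}} = \frac{\left(-29\right) 172}{150 \left(-1\right)} + \frac{40838}{- \frac{119}{3}} = - \frac{4988}{-150} + 40838 \left(- \frac{3}{119}\right) = \left(-4988\right) \left(- \frac{1}{150}\right) - \frac{17502}{17} = \frac{2494}{75} - \frac{17502}{17} = - \frac{1270252}{1275}$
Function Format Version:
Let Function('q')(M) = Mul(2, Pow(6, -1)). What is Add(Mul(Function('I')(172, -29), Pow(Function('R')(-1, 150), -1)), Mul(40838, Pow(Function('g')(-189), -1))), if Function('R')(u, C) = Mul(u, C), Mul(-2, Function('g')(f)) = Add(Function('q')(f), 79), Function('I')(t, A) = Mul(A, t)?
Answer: Rational(-1270252, 1275) ≈ -996.28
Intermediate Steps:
Function('q')(M) = Rational(1, 3) (Function('q')(M) = Mul(2, Rational(1, 6)) = Rational(1, 3))
Function('g')(f) = Rational(-119, 3) (Function('g')(f) = Mul(Rational(-1, 2), Add(Rational(1, 3), 79)) = Mul(Rational(-1, 2), Rational(238, 3)) = Rational(-119, 3))
Function('R')(u, C) = Mul(C, u)
Add(Mul(Function('I')(172, -29), Pow(Function('R')(-1, 150), -1)), Mul(40838, Pow(Function('g')(-189), -1))) = Add(Mul(Mul(-29, 172), Pow(Mul(150, -1), -1)), Mul(40838, Pow(Rational(-119, 3), -1))) = Add(Mul(-4988, Pow(-150, -1)), Mul(40838, Rational(-3, 119))) = Add(Mul(-4988, Rational(-1, 150)), Rational(-17502, 17)) = Add(Rational(2494, 75), Rational(-17502, 17)) = Rational(-1270252, 1275)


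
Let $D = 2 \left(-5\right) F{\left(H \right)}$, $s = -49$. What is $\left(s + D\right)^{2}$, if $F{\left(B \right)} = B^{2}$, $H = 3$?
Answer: $19321$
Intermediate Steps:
$D = -90$ ($D = 2 \left(-5\right) 3^{2} = \left(-10\right) 9 = -90$)
$\left(s + D\right)^{2} = \left(-49 - 90\right)^{2} = \left(-139\right)^{2} = 19321$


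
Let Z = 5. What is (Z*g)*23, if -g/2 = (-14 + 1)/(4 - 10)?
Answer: -1495/3 ≈ -498.33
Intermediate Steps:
g = -13/3 (g = -2*(-14 + 1)/(4 - 10) = -(-26)/(-6) = -(-26)*(-1)/6 = -2*13/6 = -13/3 ≈ -4.3333)
(Z*g)*23 = (5*(-13/3))*23 = -65/3*23 = -1495/3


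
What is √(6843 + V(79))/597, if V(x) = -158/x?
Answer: √6841/597 ≈ 0.13854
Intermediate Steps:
√(6843 + V(79))/597 = √(6843 - 158/79)/597 = √(6843 - 158*1/79)*(1/597) = √(6843 - 2)*(1/597) = √6841*(1/597) = √6841/597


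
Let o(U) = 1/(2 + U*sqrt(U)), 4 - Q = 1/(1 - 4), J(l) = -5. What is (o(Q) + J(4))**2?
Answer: 110288320/4363921 - 818922*sqrt(39)/4363921 ≈ 24.101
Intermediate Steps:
Q = 13/3 (Q = 4 - 1/(1 - 4) = 4 - 1/(-3) = 4 - 1*(-1/3) = 4 + 1/3 = 13/3 ≈ 4.3333)
o(U) = 1/(2 + U**(3/2))
(o(Q) + J(4))**2 = (1/(2 + (13/3)**(3/2)) - 5)**2 = (1/(2 + 13*sqrt(39)/9) - 5)**2 = (-5 + 1/(2 + 13*sqrt(39)/9))**2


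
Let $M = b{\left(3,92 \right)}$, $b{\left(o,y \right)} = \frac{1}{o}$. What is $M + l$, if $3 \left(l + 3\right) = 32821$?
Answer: $\frac{32813}{3} \approx 10938.0$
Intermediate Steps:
$M = \frac{1}{3} \approx 0.33333$
$l = \frac{32812}{3}$ ($l = -3 + \frac{1}{3} \cdot 32821 = -3 + \frac{32821}{3} = \frac{32812}{3} \approx 10937.0$)
$M + l = \frac{1}{3} + \frac{32812}{3} = \frac{32813}{3}$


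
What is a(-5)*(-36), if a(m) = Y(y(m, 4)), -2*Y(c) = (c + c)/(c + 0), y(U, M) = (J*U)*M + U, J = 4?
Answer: 36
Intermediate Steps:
y(U, M) = U + 4*M*U (y(U, M) = (4*U)*M + U = 4*M*U + U = U + 4*M*U)
Y(c) = -1 (Y(c) = -(c + c)/(2*(c + 0)) = -2*c/(2*c) = -½*2 = -1)
a(m) = -1
a(-5)*(-36) = -1*(-36) = 36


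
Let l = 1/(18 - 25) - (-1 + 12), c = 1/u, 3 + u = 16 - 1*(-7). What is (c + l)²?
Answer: 2411809/19600 ≈ 123.05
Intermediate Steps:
u = 20 (u = -3 + (16 - 1*(-7)) = -3 + (16 + 7) = -3 + 23 = 20)
c = 1/20 ≈ 0.050000
l = -78/7 (l = 1/(-7) - 1*11 = -⅐ - 11 = -78/7 ≈ -11.143)
(c + l)² = (1/20 - 78/7)² = (-1553/140)² = 2411809/19600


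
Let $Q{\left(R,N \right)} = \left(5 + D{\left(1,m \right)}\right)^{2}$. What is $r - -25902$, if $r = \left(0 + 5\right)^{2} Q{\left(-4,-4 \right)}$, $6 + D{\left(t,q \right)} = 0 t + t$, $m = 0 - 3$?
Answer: $25902$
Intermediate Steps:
$m = -3$
$D{\left(t,q \right)} = -6 + t$ ($D{\left(t,q \right)} = -6 + \left(0 t + t\right) = -6 + \left(0 + t\right) = -6 + t$)
$Q{\left(R,N \right)} = 0$ ($Q{\left(R,N \right)} = \left(5 + \left(-6 + 1\right)\right)^{2} = \left(5 - 5\right)^{2} = 0^{2} = 0$)
$r = 0$ ($r = \left(0 + 5\right)^{2} \cdot 0 = 5^{2} \cdot 0 = 25 \cdot 0 = 0$)
$r - -25902 = 0 - -25902 = 0 + 25902 = 25902$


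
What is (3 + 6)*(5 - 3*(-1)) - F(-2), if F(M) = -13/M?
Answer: 131/2 ≈ 65.500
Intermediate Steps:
(3 + 6)*(5 - 3*(-1)) - F(-2) = (3 + 6)*(5 - 3*(-1)) - (-13)/(-2) = 9*(5 + 3) - (-13)*(-1)/2 = 9*8 - 1*13/2 = 72 - 13/2 = 131/2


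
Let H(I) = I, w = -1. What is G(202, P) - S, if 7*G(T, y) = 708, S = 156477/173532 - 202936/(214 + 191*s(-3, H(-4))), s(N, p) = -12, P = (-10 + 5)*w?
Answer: 1086183177/420699412 ≈ 2.5819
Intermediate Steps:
P = 5 (P = (-10 + 5)*(-1) = -5*(-1) = 5)
S = 5923508193/60099916 (S = 156477/173532 - 202936/(214 + 191*(-12)) = 156477*(1/173532) - 202936/(214 - 2292) = 52159/57844 - 202936/(-2078) = 52159/57844 - 202936*(-1/2078) = 52159/57844 + 101468/1039 = 5923508193/60099916 ≈ 98.561)
G(T, y) = 708/7 (G(T, y) = (⅐)*708 = 708/7)
G(202, P) - S = 708/7 - 1*5923508193/60099916 = 708/7 - 5923508193/60099916 = 1086183177/420699412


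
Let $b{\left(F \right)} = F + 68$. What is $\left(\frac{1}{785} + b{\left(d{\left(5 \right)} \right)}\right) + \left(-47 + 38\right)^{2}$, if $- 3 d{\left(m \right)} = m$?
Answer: $\frac{346973}{2355} \approx 147.33$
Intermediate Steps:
$d{\left(m \right)} = - \frac{m}{3}$
$b{\left(F \right)} = 68 + F$
$\left(\frac{1}{785} + b{\left(d{\left(5 \right)} \right)}\right) + \left(-47 + 38\right)^{2} = \left(\frac{1}{785} + \left(68 - \frac{5}{3}\right)\right) + \left(-47 + 38\right)^{2} = \left(\frac{1}{785} + \left(68 - \frac{5}{3}\right)\right) + \left(-9\right)^{2} = \left(\frac{1}{785} + \frac{199}{3}\right) + 81 = \frac{156218}{2355} + 81 = \frac{346973}{2355}$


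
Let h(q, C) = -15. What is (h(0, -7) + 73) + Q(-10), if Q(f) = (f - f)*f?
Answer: 58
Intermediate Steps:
Q(f) = 0 (Q(f) = 0*f = 0)
(h(0, -7) + 73) + Q(-10) = (-15 + 73) + 0 = 58 + 0 = 58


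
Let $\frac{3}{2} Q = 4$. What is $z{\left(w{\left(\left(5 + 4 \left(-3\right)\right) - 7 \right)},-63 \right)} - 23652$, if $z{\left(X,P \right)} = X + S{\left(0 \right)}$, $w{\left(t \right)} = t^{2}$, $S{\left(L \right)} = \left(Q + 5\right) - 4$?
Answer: $- \frac{70357}{3} \approx -23452.0$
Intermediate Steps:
$Q = \frac{8}{3}$ ($Q = \frac{2}{3} \cdot 4 = \frac{8}{3} \approx 2.6667$)
$S{\left(L \right)} = \frac{11}{3}$ ($S{\left(L \right)} = \left(\frac{8}{3} + 5\right) - 4 = \frac{23}{3} - 4 = \frac{11}{3}$)
$z{\left(X,P \right)} = \frac{11}{3} + X$ ($z{\left(X,P \right)} = X + \frac{11}{3} = \frac{11}{3} + X$)
$z{\left(w{\left(\left(5 + 4 \left(-3\right)\right) - 7 \right)},-63 \right)} - 23652 = \left(\frac{11}{3} + \left(\left(5 + 4 \left(-3\right)\right) - 7\right)^{2}\right) - 23652 = \left(\frac{11}{3} + \left(\left(5 - 12\right) - 7\right)^{2}\right) - 23652 = \left(\frac{11}{3} + \left(-7 - 7\right)^{2}\right) - 23652 = \left(\frac{11}{3} + \left(-14\right)^{2}\right) - 23652 = \left(\frac{11}{3} + 196\right) - 23652 = \frac{599}{3} - 23652 = - \frac{70357}{3}$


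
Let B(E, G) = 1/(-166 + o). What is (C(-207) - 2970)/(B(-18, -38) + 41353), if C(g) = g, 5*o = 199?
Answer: -2004687/26093738 ≈ -0.076826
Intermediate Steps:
o = 199/5 (o = (1/5)*199 = 199/5 ≈ 39.800)
B(E, G) = -5/631 (B(E, G) = 1/(-166 + 199/5) = 1/(-631/5) = -5/631)
(C(-207) - 2970)/(B(-18, -38) + 41353) = (-207 - 2970)/(-5/631 + 41353) = -3177/26093738/631 = -3177*631/26093738 = -2004687/26093738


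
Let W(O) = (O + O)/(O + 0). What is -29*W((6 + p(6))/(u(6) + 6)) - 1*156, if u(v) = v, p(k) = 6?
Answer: -214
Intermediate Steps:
W(O) = 2 (W(O) = (2*O)/O = 2)
-29*W((6 + p(6))/(u(6) + 6)) - 1*156 = -29*2 - 1*156 = -58 - 156 = -214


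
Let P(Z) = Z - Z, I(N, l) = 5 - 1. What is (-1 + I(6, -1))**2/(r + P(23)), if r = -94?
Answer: -9/94 ≈ -0.095745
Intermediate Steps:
I(N, l) = 4
P(Z) = 0
(-1 + I(6, -1))**2/(r + P(23)) = (-1 + 4)**2/(-94 + 0) = 3**2/(-94) = 9*(-1/94) = -9/94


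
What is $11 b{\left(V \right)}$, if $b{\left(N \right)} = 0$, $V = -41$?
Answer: $0$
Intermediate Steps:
$11 b{\left(V \right)} = 11 \cdot 0 = 0$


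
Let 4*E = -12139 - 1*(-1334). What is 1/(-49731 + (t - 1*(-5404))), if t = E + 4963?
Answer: -4/168261 ≈ -2.3773e-5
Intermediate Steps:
E = -10805/4 (E = (-12139 - 1*(-1334))/4 = (-12139 + 1334)/4 = (¼)*(-10805) = -10805/4 ≈ -2701.3)
t = 9047/4 (t = -10805/4 + 4963 = 9047/4 ≈ 2261.8)
1/(-49731 + (t - 1*(-5404))) = 1/(-49731 + (9047/4 - 1*(-5404))) = 1/(-49731 + (9047/4 + 5404)) = 1/(-49731 + 30663/4) = 1/(-168261/4) = -4/168261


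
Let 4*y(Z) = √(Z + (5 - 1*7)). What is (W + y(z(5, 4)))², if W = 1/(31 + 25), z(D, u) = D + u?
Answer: 1373/3136 + √7/112 ≈ 0.46144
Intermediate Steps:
y(Z) = √(-2 + Z)/4 (y(Z) = √(Z + (5 - 1*7))/4 = √(Z + (5 - 7))/4 = √(Z - 2)/4 = √(-2 + Z)/4)
W = 1/56 ≈ 0.017857
(W + y(z(5, 4)))² = (1/56 + √(-2 + (5 + 4))/4)² = (1/56 + √(-2 + 9)/4)² = (1/56 + √7/4)²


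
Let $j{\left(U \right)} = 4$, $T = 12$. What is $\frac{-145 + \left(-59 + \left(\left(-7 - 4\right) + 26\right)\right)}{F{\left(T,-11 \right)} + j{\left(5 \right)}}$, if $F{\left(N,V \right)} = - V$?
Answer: $- \frac{63}{5} \approx -12.6$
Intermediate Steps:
$\frac{-145 + \left(-59 + \left(\left(-7 - 4\right) + 26\right)\right)}{F{\left(T,-11 \right)} + j{\left(5 \right)}} = \frac{-145 + \left(-59 + \left(\left(-7 - 4\right) + 26\right)\right)}{\left(-1\right) \left(-11\right) + 4} = \frac{-145 + \left(-59 + \left(-11 + 26\right)\right)}{11 + 4} = \frac{-145 + \left(-59 + 15\right)}{15} = \frac{-145 - 44}{15} = \frac{1}{15} \left(-189\right) = - \frac{63}{5}$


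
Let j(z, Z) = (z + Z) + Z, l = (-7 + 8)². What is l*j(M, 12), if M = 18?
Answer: 42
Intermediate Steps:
l = 1 (l = 1² = 1)
j(z, Z) = z + 2*Z (j(z, Z) = (Z + z) + Z = z + 2*Z)
l*j(M, 12) = 1*(18 + 2*12) = 1*(18 + 24) = 1*42 = 42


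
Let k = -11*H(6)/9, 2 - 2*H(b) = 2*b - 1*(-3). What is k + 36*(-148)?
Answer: -95761/18 ≈ -5320.1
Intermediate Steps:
H(b) = -½ - b (H(b) = 1 - (2*b - 1*(-3))/2 = 1 - (2*b + 3)/2 = 1 - (3 + 2*b)/2 = 1 + (-3/2 - b) = -½ - b)
k = 143/18 (k = -11*(-½ - 1*6)/9 = -11*(-½ - 6)/9 = -(-143)/(2*9) = -11*(-13/18) = 143/18 ≈ 7.9444)
k + 36*(-148) = 143/18 + 36*(-148) = 143/18 - 5328 = -95761/18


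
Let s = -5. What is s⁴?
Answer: 625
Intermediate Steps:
s⁴ = (-5)⁴ = 625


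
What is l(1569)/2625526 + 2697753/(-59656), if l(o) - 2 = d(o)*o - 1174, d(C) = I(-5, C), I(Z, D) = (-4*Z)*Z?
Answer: -3546225293155/78314189528 ≈ -45.282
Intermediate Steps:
I(Z, D) = -4*Z²
d(C) = -100 (d(C) = -4*(-5)² = -4*25 = -100)
l(o) = -1172 - 100*o (l(o) = 2 + (-100*o - 1174) = 2 + (-1174 - 100*o) = -1172 - 100*o)
l(1569)/2625526 + 2697753/(-59656) = (-1172 - 100*1569)/2625526 + 2697753/(-59656) = (-1172 - 156900)*(1/2625526) + 2697753*(-1/59656) = -158072*1/2625526 - 2697753/59656 = -79036/1312763 - 2697753/59656 = -3546225293155/78314189528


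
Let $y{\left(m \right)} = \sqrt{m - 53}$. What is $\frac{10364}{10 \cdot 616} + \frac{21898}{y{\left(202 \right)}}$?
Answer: $\frac{2591}{1540} + \frac{21898 \sqrt{149}}{149} \approx 1795.6$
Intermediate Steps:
$y{\left(m \right)} = \sqrt{-53 + m}$
$\frac{10364}{10 \cdot 616} + \frac{21898}{y{\left(202 \right)}} = \frac{10364}{10 \cdot 616} + \frac{21898}{\sqrt{-53 + 202}} = \frac{10364}{6160} + \frac{21898}{\sqrt{149}} = 10364 \cdot \frac{1}{6160} + 21898 \frac{\sqrt{149}}{149} = \frac{2591}{1540} + \frac{21898 \sqrt{149}}{149}$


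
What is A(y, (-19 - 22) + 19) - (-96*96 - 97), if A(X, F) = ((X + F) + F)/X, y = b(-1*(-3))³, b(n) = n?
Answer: 251434/27 ≈ 9312.4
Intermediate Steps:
y = 27 (y = (-1*(-3))³ = 3³ = 27)
A(X, F) = (X + 2*F)/X (A(X, F) = ((F + X) + F)/X = (X + 2*F)/X)
A(y, (-19 - 22) + 19) - (-96*96 - 97) = (27 + 2*((-19 - 22) + 19))/27 - (-96*96 - 97) = (27 + 2*(-41 + 19))/27 - (-9216 - 97) = (27 + 2*(-22))/27 - 1*(-9313) = (27 - 44)/27 + 9313 = (1/27)*(-17) + 9313 = -17/27 + 9313 = 251434/27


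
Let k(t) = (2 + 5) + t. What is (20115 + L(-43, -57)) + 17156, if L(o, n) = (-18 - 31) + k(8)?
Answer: 37237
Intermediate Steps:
k(t) = 7 + t
L(o, n) = -34 (L(o, n) = (-18 - 31) + (7 + 8) = -49 + 15 = -34)
(20115 + L(-43, -57)) + 17156 = (20115 - 34) + 17156 = 20081 + 17156 = 37237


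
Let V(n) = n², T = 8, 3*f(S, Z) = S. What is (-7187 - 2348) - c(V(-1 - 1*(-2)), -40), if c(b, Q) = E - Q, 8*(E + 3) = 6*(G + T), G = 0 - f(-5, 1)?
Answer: -38317/4 ≈ -9579.3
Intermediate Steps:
f(S, Z) = S/3
G = 5/3 (G = 0 - (-5)/3 = 0 - 1*(-5/3) = 0 + 5/3 = 5/3 ≈ 1.6667)
E = 17/4 (E = -3 + (6*(5/3 + 8))/8 = -3 + (6*(29/3))/8 = -3 + (⅛)*58 = -3 + 29/4 = 17/4 ≈ 4.2500)
c(b, Q) = 17/4 - Q
(-7187 - 2348) - c(V(-1 - 1*(-2)), -40) = (-7187 - 2348) - (17/4 - 1*(-40)) = -9535 - (17/4 + 40) = -9535 - 1*177/4 = -9535 - 177/4 = -38317/4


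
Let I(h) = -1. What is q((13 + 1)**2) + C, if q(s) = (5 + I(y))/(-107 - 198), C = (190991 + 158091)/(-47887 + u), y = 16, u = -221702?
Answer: -107548366/82224645 ≈ -1.3080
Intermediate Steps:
C = -349082/269589 (C = (190991 + 158091)/(-47887 - 221702) = 349082/(-269589) = 349082*(-1/269589) = -349082/269589 ≈ -1.2949)
q(s) = -4/305 (q(s) = (5 - 1)/(-107 - 198) = 4/(-305) = 4*(-1/305) = -4/305)
q((13 + 1)**2) + C = -4/305 - 349082/269589 = -107548366/82224645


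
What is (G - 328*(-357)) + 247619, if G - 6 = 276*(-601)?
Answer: 198845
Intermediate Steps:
G = -165870 (G = 6 + 276*(-601) = 6 - 165876 = -165870)
(G - 328*(-357)) + 247619 = (-165870 - 328*(-357)) + 247619 = (-165870 + 117096) + 247619 = -48774 + 247619 = 198845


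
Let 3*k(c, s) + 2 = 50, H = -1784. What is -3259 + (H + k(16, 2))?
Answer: -5027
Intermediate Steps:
k(c, s) = 16 (k(c, s) = -2/3 + (1/3)*50 = -2/3 + 50/3 = 16)
-3259 + (H + k(16, 2)) = -3259 + (-1784 + 16) = -3259 - 1768 = -5027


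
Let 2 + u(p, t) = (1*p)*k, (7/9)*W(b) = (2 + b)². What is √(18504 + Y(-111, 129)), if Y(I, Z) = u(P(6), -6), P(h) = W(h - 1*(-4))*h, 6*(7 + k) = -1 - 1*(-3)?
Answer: √543718/7 ≈ 105.34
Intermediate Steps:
k = -20/3 (k = -7 + (-1 - 1*(-3))/6 = -7 + (-1 + 3)/6 = -7 + (⅙)*2 = -7 + ⅓ = -20/3 ≈ -6.6667)
W(b) = 9*(2 + b)²/7
P(h) = 9*h*(6 + h)²/7 (P(h) = (9*(2 + (h - 1*(-4)))²/7)*h = (9*(2 + (h + 4))²/7)*h = (9*(2 + (4 + h))²/7)*h = (9*(6 + h)²/7)*h = 9*h*(6 + h)²/7)
u(p, t) = -2 - 20*p/3 (u(p, t) = -2 + (1*p)*(-20/3) = -2 + p*(-20/3) = -2 - 20*p/3)
Y(I, Z) = -51854/7 (Y(I, Z) = -2 - 60*6*(6 + 6)²/7 = -2 - 60*6*12²/7 = -2 - 60*6*144/7 = -2 - 20/3*7776/7 = -2 - 51840/7 = -51854/7)
√(18504 + Y(-111, 129)) = √(18504 - 51854/7) = √(77674/7) = √543718/7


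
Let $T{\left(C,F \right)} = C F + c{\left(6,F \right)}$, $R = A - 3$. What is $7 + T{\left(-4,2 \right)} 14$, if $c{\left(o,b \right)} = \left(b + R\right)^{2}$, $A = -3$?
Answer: $119$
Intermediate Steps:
$R = -6$ ($R = -3 - 3 = -6$)
$c{\left(o,b \right)} = \left(-6 + b\right)^{2}$ ($c{\left(o,b \right)} = \left(b - 6\right)^{2} = \left(-6 + b\right)^{2}$)
$T{\left(C,F \right)} = \left(-6 + F\right)^{2} + C F$ ($T{\left(C,F \right)} = C F + \left(-6 + F\right)^{2} = \left(-6 + F\right)^{2} + C F$)
$7 + T{\left(-4,2 \right)} 14 = 7 + \left(\left(-6 + 2\right)^{2} - 8\right) 14 = 7 + \left(\left(-4\right)^{2} - 8\right) 14 = 7 + \left(16 - 8\right) 14 = 7 + 8 \cdot 14 = 7 + 112 = 119$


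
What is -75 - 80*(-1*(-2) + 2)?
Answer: -395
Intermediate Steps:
-75 - 80*(-1*(-2) + 2) = -75 - 80*(2 + 2) = -75 - 80*4 = -75 - 320 = -395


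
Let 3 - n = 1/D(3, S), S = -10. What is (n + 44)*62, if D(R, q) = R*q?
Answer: 43741/15 ≈ 2916.1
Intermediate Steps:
n = 91/30 (n = 3 - 1/(3*(-10)) = 3 - 1/(-30) = 3 - 1*(-1/30) = 3 + 1/30 = 91/30 ≈ 3.0333)
(n + 44)*62 = (91/30 + 44)*62 = (1411/30)*62 = 43741/15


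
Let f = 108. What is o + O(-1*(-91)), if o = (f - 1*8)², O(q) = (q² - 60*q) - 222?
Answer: 12599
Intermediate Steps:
O(q) = -222 + q² - 60*q
o = 10000 (o = (108 - 1*8)² = (108 - 8)² = 100² = 10000)
o + O(-1*(-91)) = 10000 + (-222 + (-1*(-91))² - (-60)*(-91)) = 10000 + (-222 + 91² - 60*91) = 10000 + (-222 + 8281 - 5460) = 10000 + 2599 = 12599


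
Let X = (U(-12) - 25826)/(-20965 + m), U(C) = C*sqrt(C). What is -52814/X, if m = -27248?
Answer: -16440324002883/166746001 + 15277928292*I*sqrt(3)/166746001 ≈ -98595.0 + 158.7*I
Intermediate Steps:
U(C) = C**(3/2)
X = 25826/48213 + 8*I*sqrt(3)/16071 (X = ((-12)**(3/2) - 25826)/(-20965 - 27248) = (-24*I*sqrt(3) - 25826)/(-48213) = (-25826 - 24*I*sqrt(3))*(-1/48213) = 25826/48213 + 8*I*sqrt(3)/16071 ≈ 0.53566 + 0.0008622*I)
-52814/X = -52814/(25826/48213 + 8*I*sqrt(3)/16071)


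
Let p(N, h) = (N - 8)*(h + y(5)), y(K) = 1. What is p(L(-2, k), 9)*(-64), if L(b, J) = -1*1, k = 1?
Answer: 5760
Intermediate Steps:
L(b, J) = -1
p(N, h) = (1 + h)*(-8 + N) (p(N, h) = (N - 8)*(h + 1) = (-8 + N)*(1 + h) = (1 + h)*(-8 + N))
p(L(-2, k), 9)*(-64) = (-8 - 1 - 8*9 - 1*9)*(-64) = (-8 - 1 - 72 - 9)*(-64) = -90*(-64) = 5760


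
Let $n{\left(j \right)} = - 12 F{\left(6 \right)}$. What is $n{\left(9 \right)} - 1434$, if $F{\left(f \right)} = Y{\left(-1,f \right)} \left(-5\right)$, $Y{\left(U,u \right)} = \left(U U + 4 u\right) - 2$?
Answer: $-54$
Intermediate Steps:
$Y{\left(U,u \right)} = -2 + U^{2} + 4 u$ ($Y{\left(U,u \right)} = \left(U^{2} + 4 u\right) - 2 = -2 + U^{2} + 4 u$)
$F{\left(f \right)} = 5 - 20 f$ ($F{\left(f \right)} = \left(-2 + \left(-1\right)^{2} + 4 f\right) \left(-5\right) = \left(-2 + 1 + 4 f\right) \left(-5\right) = \left(-1 + 4 f\right) \left(-5\right) = 5 - 20 f$)
$n{\left(j \right)} = 1380$ ($n{\left(j \right)} = - 12 \left(5 - 120\right) = \left(-12\right) \left(-115\right) = 1380$)
$n{\left(9 \right)} - 1434 = 1380 - 1434 = -54$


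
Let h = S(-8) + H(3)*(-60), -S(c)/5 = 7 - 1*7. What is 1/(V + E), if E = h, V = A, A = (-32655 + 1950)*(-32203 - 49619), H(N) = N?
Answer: 1/2512344330 ≈ 3.9803e-10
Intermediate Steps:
S(c) = 0 (S(c) = -5*(7 - 1*7) = -5*(7 - 7) = -5*0 = 0)
A = 2512344510 (A = -30705*(-81822) = 2512344510)
V = 2512344510
h = -180 (h = 0 + 3*(-60) = 0 - 180 = -180)
E = -180
1/(V + E) = 1/(2512344510 - 180) = 1/2512344330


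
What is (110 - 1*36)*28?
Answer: 2072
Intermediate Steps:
(110 - 1*36)*28 = (110 - 36)*28 = 74*28 = 2072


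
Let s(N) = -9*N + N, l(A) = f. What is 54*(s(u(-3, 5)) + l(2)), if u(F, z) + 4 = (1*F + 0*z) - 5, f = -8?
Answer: 4752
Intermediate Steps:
u(F, z) = -9 + F (u(F, z) = -4 + ((1*F + 0*z) - 5) = -4 + ((F + 0) - 5) = -4 + (F - 5) = -4 + (-5 + F) = -9 + F)
l(A) = -8
s(N) = -8*N
54*(s(u(-3, 5)) + l(2)) = 54*(-8*(-9 - 3) - 8) = 54*(-8*(-12) - 8) = 54*(96 - 8) = 54*88 = 4752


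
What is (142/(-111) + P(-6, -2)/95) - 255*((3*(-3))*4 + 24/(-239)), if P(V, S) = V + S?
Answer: 23197039958/2520255 ≈ 9204.3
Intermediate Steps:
P(V, S) = S + V
(142/(-111) + P(-6, -2)/95) - 255*((3*(-3))*4 + 24/(-239)) = (142/(-111) + (-2 - 6)/95) - 255*((3*(-3))*4 + 24/(-239)) = (142*(-1/111) - 8*1/95) - 255*(-9*4 + 24*(-1/239)) = (-142/111 - 8/95) - 255*(-36 - 24/239) = -14378/10545 - 255*(-8628/239) = -14378/10545 + 2200140/239 = 23197039958/2520255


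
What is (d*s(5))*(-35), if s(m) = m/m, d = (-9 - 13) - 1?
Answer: 805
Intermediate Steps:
d = -23 (d = -22 - 1 = -23)
s(m) = 1
(d*s(5))*(-35) = -23*1*(-35) = -23*(-35) = 805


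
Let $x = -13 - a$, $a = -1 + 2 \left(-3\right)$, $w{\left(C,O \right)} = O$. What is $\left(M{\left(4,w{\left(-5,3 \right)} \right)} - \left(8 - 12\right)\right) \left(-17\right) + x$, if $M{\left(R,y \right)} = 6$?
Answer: $-176$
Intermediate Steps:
$a = -7$ ($a = -1 - 6 = -7$)
$x = -6$ ($x = -13 - -7 = -13 + 7 = -6$)
$\left(M{\left(4,w{\left(-5,3 \right)} \right)} - \left(8 - 12\right)\right) \left(-17\right) + x = \left(6 - \left(8 - 12\right)\right) \left(-17\right) - 6 = \left(6 - -4\right) \left(-17\right) - 6 = \left(6 + 4\right) \left(-17\right) - 6 = 10 \left(-17\right) - 6 = -170 - 6 = -176$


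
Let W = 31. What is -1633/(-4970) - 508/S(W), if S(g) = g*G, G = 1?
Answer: -34847/2170 ≈ -16.059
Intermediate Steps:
S(g) = g (S(g) = g*1 = g)
-1633/(-4970) - 508/S(W) = -1633/(-4970) - 508/31 = -1633*(-1/4970) - 508*1/31 = 23/70 - 508/31 = -34847/2170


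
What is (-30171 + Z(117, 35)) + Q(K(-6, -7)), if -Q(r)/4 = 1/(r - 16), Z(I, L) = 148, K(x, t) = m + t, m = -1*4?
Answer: -810617/27 ≈ -30023.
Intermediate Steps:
m = -4
K(x, t) = -4 + t
Q(r) = -4/(-16 + r) (Q(r) = -4/(r - 16) = -4/(-16 + r))
(-30171 + Z(117, 35)) + Q(K(-6, -7)) = (-30171 + 148) - 4/(-16 + (-4 - 7)) = -30023 - 4/(-16 - 11) = -30023 - 4/(-27) = -30023 - 4*(-1/27) = -30023 + 4/27 = -810617/27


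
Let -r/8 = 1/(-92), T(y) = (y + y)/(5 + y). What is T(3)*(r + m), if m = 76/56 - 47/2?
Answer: -10653/644 ≈ -16.542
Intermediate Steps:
T(y) = 2*y/(5 + y) (T(y) = (2*y)/(5 + y) = 2*y/(5 + y))
r = 2/23 (r = -8/(-92) = -8*(-1/92) = 2/23 ≈ 0.086957)
m = -155/7 (m = 76*(1/56) - 47*1/2 = 19/14 - 47/2 = -155/7 ≈ -22.143)
T(3)*(r + m) = (2*3/(5 + 3))*(2/23 - 155/7) = (2*3/8)*(-3551/161) = (2*3*(1/8))*(-3551/161) = (3/4)*(-3551/161) = -10653/644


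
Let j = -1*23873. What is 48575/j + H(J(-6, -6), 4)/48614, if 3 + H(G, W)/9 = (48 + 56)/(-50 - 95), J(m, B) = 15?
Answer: -342522440173/168281493190 ≈ -2.0354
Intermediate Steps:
j = -23873
H(G, W) = -4851/145 (H(G, W) = -27 + 9*((48 + 56)/(-50 - 95)) = -27 + 9*(104/(-145)) = -27 + 9*(104*(-1/145)) = -27 + 9*(-104/145) = -27 - 936/145 = -4851/145)
48575/j + H(J(-6, -6), 4)/48614 = 48575/(-23873) - 4851/145/48614 = 48575*(-1/23873) - 4851/145*1/48614 = -48575/23873 - 4851/7049030 = -342522440173/168281493190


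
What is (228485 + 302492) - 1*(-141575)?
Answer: 672552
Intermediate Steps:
(228485 + 302492) - 1*(-141575) = 530977 + 141575 = 672552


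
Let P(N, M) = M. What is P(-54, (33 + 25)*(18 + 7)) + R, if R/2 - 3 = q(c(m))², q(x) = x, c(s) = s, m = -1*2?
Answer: 1464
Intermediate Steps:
m = -2
R = 14 (R = 6 + 2*(-2)² = 6 + 2*4 = 6 + 8 = 14)
P(-54, (33 + 25)*(18 + 7)) + R = (33 + 25)*(18 + 7) + 14 = 58*25 + 14 = 1450 + 14 = 1464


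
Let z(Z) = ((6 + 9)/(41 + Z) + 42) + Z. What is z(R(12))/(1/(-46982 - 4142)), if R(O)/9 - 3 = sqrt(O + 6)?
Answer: -5610194388/1583 - 2174738274*sqrt(2)/1583 ≈ -5.4869e+6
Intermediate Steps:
R(O) = 27 + 9*sqrt(6 + O) (R(O) = 27 + 9*sqrt(O + 6) = 27 + 9*sqrt(6 + O))
z(Z) = 42 + Z + 15/(41 + Z) (z(Z) = (15/(41 + Z) + 42) + Z = (42 + 15/(41 + Z)) + Z = 42 + Z + 15/(41 + Z))
z(R(12))/(1/(-46982 - 4142)) = ((1737 + (27 + 9*sqrt(6 + 12))**2 + 83*(27 + 9*sqrt(6 + 12)))/(41 + (27 + 9*sqrt(6 + 12))))/(1/(-46982 - 4142)) = ((1737 + (27 + 9*sqrt(18))**2 + 83*(27 + 9*sqrt(18)))/(41 + (27 + 9*sqrt(18))))/(1/(-51124)) = ((1737 + (27 + 9*(3*sqrt(2)))**2 + 83*(27 + 9*(3*sqrt(2))))/(41 + (27 + 9*(3*sqrt(2)))))/(-1/51124) = ((1737 + (27 + 27*sqrt(2))**2 + 83*(27 + 27*sqrt(2)))/(41 + (27 + 27*sqrt(2))))*(-51124) = ((1737 + (27 + 27*sqrt(2))**2 + (2241 + 2241*sqrt(2)))/(68 + 27*sqrt(2)))*(-51124) = ((3978 + (27 + 27*sqrt(2))**2 + 2241*sqrt(2))/(68 + 27*sqrt(2)))*(-51124) = -51124*(3978 + (27 + 27*sqrt(2))**2 + 2241*sqrt(2))/(68 + 27*sqrt(2))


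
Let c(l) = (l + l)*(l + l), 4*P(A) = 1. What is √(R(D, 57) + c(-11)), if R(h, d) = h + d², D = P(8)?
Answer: √14933/2 ≈ 61.100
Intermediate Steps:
P(A) = ¼ (P(A) = (¼)*1 = ¼)
D = ¼ ≈ 0.25000
c(l) = 4*l² (c(l) = (2*l)*(2*l) = 4*l²)
√(R(D, 57) + c(-11)) = √((¼ + 57²) + 4*(-11)²) = √((¼ + 3249) + 4*121) = √(12997/4 + 484) = √(14933/4) = √14933/2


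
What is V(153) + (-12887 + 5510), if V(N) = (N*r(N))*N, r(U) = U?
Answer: 3574200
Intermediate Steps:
V(N) = N**3 (V(N) = (N*N)*N = N**2*N = N**3)
V(153) + (-12887 + 5510) = 153**3 + (-12887 + 5510) = 3581577 - 7377 = 3574200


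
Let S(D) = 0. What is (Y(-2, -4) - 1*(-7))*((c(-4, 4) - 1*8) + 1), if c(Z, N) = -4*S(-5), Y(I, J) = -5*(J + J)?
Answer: -329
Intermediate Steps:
Y(I, J) = -10*J
c(Z, N) = 0 (c(Z, N) = -4*0 = 0)
(Y(-2, -4) - 1*(-7))*((c(-4, 4) - 1*8) + 1) = (-10*(-4) - 1*(-7))*((0 - 1*8) + 1) = (40 + 7)*((0 - 8) + 1) = 47*(-8 + 1) = 47*(-7) = -329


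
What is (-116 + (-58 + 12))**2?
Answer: 26244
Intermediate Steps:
(-116 + (-58 + 12))**2 = (-116 - 46)**2 = (-162)**2 = 26244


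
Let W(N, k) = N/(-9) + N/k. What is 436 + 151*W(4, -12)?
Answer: 2867/9 ≈ 318.56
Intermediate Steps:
W(N, k) = -N/9 + N/k (W(N, k) = N*(-1/9) + N/k = -N/9 + N/k)
436 + 151*W(4, -12) = 436 + 151*(-1/9*4 + 4/(-12)) = 436 + 151*(-4/9 + 4*(-1/12)) = 436 + 151*(-4/9 - 1/3) = 436 + 151*(-7/9) = 436 - 1057/9 = 2867/9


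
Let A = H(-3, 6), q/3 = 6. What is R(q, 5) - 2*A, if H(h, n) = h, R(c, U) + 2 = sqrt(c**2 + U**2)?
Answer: 4 + sqrt(349) ≈ 22.682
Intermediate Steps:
q = 18 (q = 3*6 = 18)
R(c, U) = -2 + sqrt(U**2 + c**2) (R(c, U) = -2 + sqrt(c**2 + U**2) = -2 + sqrt(U**2 + c**2))
A = -3
R(q, 5) - 2*A = (-2 + sqrt(5**2 + 18**2)) - 2*(-3) = (-2 + sqrt(25 + 324)) + 6 = (-2 + sqrt(349)) + 6 = 4 + sqrt(349)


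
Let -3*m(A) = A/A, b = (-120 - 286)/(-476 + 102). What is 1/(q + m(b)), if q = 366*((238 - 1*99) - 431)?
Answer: -3/320617 ≈ -9.3570e-6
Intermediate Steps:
b = 203/187 (b = -406/(-374) = -406*(-1/374) = 203/187 ≈ 1.0856)
m(A) = -1/3 (m(A) = -A/(3*A) = -1/3*1 = -1/3)
q = -106872 (q = 366*((238 - 99) - 431) = 366*(139 - 431) = 366*(-292) = -106872)
1/(q + m(b)) = 1/(-106872 - 1/3) = 1/(-320617/3) = -3/320617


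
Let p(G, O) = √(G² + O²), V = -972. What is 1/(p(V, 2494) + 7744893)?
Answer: 595761/4614104647433 - 2*√1791205/59983360416629 ≈ 1.2907e-7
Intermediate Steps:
1/(p(V, 2494) + 7744893) = 1/(√((-972)² + 2494²) + 7744893) = 1/(√(944784 + 6220036) + 7744893) = 1/(√7164820 + 7744893) = 1/(2*√1791205 + 7744893) = 1/(7744893 + 2*√1791205)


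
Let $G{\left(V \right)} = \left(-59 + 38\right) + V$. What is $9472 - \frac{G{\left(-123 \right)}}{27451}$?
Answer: $\frac{260016016}{27451} \approx 9472.0$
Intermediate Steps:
$G{\left(V \right)} = -21 + V$
$9472 - \frac{G{\left(-123 \right)}}{27451} = 9472 - \frac{-21 - 123}{27451} = 9472 - \left(-144\right) \frac{1}{27451} = 9472 - - \frac{144}{27451} = 9472 + \frac{144}{27451} = \frac{260016016}{27451}$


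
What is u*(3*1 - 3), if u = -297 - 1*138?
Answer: 0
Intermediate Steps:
u = -435 (u = -297 - 138 = -435)
u*(3*1 - 3) = -435*(3*1 - 3) = -435*(3 - 3) = -435*0 = 0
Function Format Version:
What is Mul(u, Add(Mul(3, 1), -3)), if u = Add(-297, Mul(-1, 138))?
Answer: 0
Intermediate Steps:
u = -435 (u = Add(-297, -138) = -435)
Mul(u, Add(Mul(3, 1), -3)) = Mul(-435, Add(Mul(3, 1), -3)) = Mul(-435, Add(3, -3)) = Mul(-435, 0) = 0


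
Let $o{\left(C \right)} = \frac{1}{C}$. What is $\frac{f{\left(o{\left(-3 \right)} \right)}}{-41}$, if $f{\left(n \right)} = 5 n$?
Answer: $\frac{5}{123} \approx 0.04065$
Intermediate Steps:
$\frac{f{\left(o{\left(-3 \right)} \right)}}{-41} = \frac{5 \frac{1}{-3}}{-41} = 5 \left(- \frac{1}{3}\right) \left(- \frac{1}{41}\right) = \left(- \frac{5}{3}\right) \left(- \frac{1}{41}\right) = \frac{5}{123}$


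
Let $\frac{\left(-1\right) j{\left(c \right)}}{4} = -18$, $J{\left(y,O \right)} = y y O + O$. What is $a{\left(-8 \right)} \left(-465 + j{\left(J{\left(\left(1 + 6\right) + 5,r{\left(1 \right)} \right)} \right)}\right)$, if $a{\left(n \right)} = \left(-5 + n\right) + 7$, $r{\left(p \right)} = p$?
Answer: $2358$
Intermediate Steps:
$J{\left(y,O \right)} = O + O y^{2}$ ($J{\left(y,O \right)} = y^{2} O + O = O y^{2} + O = O + O y^{2}$)
$j{\left(c \right)} = 72$ ($j{\left(c \right)} = \left(-4\right) \left(-18\right) = 72$)
$a{\left(n \right)} = 2 + n$
$a{\left(-8 \right)} \left(-465 + j{\left(J{\left(\left(1 + 6\right) + 5,r{\left(1 \right)} \right)} \right)}\right) = \left(2 - 8\right) \left(-465 + 72\right) = \left(-6\right) \left(-393\right) = 2358$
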